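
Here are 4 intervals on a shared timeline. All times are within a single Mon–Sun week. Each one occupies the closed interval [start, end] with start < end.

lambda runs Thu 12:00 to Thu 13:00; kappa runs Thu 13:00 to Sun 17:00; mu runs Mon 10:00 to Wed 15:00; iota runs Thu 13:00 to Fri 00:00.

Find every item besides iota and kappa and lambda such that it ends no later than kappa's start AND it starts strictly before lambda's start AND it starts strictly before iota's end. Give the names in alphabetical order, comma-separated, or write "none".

Conditions: its end is no later than kappa's start (X.end <= Thu 13:00) AND its start is strictly before lambda's start (X.start < Thu 12:00) AND its start is strictly before iota's end (X.start < Fri 00:00).
mu: end Wed 15:00 <= Thu 13:00? ✓; start Mon 10:00 < Thu 12:00? ✓; start Mon 10:00 < Fri 00:00? ✓ → yes.
Result: mu.

mu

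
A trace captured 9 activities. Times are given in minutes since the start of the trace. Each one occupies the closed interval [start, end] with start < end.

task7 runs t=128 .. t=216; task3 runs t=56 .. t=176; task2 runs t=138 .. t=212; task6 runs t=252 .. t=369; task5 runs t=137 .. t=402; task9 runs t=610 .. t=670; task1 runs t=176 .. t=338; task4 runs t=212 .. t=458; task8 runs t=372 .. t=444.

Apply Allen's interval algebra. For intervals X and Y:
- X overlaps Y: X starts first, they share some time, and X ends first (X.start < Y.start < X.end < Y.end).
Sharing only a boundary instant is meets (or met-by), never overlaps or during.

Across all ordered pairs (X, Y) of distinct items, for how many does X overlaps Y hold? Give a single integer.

11

Checking all 72 ordered pairs for relation 'overlaps'; matching pairs in alphabetical order:
(task1, task4): task1 overlaps task4 ✓
(task1, task6): task1 overlaps task6 ✓
(task2, task1): task2 overlaps task1 ✓
(task3, task2): task3 overlaps task2 ✓
(task3, task5): task3 overlaps task5 ✓
(task3, task7): task3 overlaps task7 ✓
(task5, task4): task5 overlaps task4 ✓
(task5, task8): task5 overlaps task8 ✓
(task7, task1): task7 overlaps task1 ✓
(task7, task4): task7 overlaps task4 ✓
(task7, task5): task7 overlaps task5 ✓
Count: 11.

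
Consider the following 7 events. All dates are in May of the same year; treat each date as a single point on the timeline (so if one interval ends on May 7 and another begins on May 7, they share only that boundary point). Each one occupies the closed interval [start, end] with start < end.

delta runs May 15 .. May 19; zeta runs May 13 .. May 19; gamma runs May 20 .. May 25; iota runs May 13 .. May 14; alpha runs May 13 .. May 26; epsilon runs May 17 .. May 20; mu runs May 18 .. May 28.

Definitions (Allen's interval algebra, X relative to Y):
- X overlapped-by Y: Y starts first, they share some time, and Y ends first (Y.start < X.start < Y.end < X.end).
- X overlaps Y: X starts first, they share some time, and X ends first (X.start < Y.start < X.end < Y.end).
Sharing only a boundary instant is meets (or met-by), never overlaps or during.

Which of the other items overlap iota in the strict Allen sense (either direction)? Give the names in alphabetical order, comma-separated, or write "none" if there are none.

Target iota = [May 13, May 14].
alpha [May 13, May 26] → started-by → no.
delta [May 15, May 19] → after → no.
epsilon [May 17, May 20] → after → no.
gamma [May 20, May 25] → after → no.
mu [May 18, May 28] → after → no.
zeta [May 13, May 19] → started-by → no.
Result: none.

none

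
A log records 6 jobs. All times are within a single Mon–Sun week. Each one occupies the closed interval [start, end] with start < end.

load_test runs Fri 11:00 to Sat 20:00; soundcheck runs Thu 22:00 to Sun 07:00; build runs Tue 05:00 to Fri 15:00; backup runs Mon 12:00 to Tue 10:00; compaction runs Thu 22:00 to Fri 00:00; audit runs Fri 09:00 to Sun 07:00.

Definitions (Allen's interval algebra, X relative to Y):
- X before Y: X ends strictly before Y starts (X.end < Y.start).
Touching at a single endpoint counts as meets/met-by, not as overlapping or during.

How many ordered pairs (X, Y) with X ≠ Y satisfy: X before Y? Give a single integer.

Checking all 30 ordered pairs for relation 'before'; matching pairs in alphabetical order:
(backup, audit): backup before audit ✓
(backup, compaction): backup before compaction ✓
(backup, load_test): backup before load_test ✓
(backup, soundcheck): backup before soundcheck ✓
(compaction, audit): compaction before audit ✓
(compaction, load_test): compaction before load_test ✓
Count: 6.

6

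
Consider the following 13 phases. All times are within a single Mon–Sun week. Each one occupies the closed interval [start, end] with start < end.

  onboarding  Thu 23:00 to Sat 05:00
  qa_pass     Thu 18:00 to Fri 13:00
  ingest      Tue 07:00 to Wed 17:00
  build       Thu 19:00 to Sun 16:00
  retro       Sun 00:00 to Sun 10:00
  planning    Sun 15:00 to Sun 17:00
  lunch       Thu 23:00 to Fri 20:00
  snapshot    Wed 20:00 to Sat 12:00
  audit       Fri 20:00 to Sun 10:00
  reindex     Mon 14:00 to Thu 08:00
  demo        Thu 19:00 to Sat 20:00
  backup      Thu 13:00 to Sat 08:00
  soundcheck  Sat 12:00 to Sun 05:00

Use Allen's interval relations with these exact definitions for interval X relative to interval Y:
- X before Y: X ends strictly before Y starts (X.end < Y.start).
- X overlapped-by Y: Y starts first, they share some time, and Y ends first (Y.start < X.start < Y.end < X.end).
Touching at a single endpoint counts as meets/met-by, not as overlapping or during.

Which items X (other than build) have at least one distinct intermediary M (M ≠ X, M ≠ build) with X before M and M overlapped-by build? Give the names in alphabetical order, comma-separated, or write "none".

audit, backup, demo, ingest, lunch, onboarding, qa_pass, reindex, retro, snapshot, soundcheck

Target build = [Thu 19:00, Sun 16:00].
Intermediaries M with M overlapped-by build: planning.
Via planning — items with X before planning: audit, backup, demo, ingest, lunch, onboarding, qa_pass, reindex, retro, snapshot, soundcheck.
Union: audit, backup, demo, ingest, lunch, onboarding, qa_pass, reindex, retro, snapshot, soundcheck.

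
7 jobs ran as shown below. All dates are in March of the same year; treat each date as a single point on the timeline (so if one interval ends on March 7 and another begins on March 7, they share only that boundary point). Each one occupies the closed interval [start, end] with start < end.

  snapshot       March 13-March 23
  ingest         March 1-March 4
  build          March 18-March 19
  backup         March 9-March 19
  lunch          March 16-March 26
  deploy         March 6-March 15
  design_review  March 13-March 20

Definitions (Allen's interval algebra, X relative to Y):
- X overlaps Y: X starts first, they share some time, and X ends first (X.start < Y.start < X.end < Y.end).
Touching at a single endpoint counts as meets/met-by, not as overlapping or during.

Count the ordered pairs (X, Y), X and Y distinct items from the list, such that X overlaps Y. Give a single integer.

Checking all 42 ordered pairs for relation 'overlaps'; matching pairs in alphabetical order:
(backup, design_review): backup overlaps design_review ✓
(backup, lunch): backup overlaps lunch ✓
(backup, snapshot): backup overlaps snapshot ✓
(deploy, backup): deploy overlaps backup ✓
(deploy, design_review): deploy overlaps design_review ✓
(deploy, snapshot): deploy overlaps snapshot ✓
(design_review, lunch): design_review overlaps lunch ✓
(snapshot, lunch): snapshot overlaps lunch ✓
Count: 8.

8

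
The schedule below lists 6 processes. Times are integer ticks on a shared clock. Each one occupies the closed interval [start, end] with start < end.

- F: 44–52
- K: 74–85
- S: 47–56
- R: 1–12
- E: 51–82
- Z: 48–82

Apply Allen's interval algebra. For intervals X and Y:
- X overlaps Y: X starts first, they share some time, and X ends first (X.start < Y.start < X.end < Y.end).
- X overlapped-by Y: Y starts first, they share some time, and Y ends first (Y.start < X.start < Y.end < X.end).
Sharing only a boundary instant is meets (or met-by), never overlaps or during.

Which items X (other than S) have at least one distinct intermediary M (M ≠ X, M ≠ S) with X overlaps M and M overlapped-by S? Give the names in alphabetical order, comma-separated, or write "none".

F

Target S = [47, 56].
Intermediaries M with M overlapped-by S: E, Z.
Via E — items with X overlaps E: F.
Via Z — items with X overlaps Z: F.
Union: F.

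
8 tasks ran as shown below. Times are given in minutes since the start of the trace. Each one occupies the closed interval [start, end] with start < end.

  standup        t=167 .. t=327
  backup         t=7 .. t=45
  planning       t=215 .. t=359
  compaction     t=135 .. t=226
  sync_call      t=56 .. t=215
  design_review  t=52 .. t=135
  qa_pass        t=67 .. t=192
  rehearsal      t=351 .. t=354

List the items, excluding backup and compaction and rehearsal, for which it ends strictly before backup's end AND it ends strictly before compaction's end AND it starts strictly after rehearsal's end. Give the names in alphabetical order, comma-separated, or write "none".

none

Conditions: its end is strictly before backup's end (X.end < t=45) AND its end is strictly before compaction's end (X.end < t=226) AND its start is strictly after rehearsal's end (X.start > t=354).
design_review: end t=135 < t=45? ✗; end t=135 < t=226? ✓; start t=52 > t=354? ✗ → no.
planning: end t=359 < t=45? ✗; end t=359 < t=226? ✗; start t=215 > t=354? ✗ → no.
qa_pass: end t=192 < t=45? ✗; end t=192 < t=226? ✓; start t=67 > t=354? ✗ → no.
standup: end t=327 < t=45? ✗; end t=327 < t=226? ✗; start t=167 > t=354? ✗ → no.
sync_call: end t=215 < t=45? ✗; end t=215 < t=226? ✓; start t=56 > t=354? ✗ → no.
Result: none.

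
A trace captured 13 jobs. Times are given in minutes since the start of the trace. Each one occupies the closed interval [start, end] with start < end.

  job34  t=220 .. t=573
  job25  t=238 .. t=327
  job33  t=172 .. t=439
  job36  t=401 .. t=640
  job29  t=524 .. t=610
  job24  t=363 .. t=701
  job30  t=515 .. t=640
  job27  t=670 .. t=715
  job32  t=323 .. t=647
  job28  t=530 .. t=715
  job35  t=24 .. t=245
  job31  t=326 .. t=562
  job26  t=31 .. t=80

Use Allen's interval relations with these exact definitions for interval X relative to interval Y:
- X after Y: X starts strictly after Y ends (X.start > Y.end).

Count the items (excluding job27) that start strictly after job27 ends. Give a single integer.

0

Target job27 = [t=670, t=715].
job24 [t=363, t=701] → overlaps → no.
job25 [t=238, t=327] → before → no.
job26 [t=31, t=80] → before → no.
job28 [t=530, t=715] → finished-by → no.
job29 [t=524, t=610] → before → no.
job30 [t=515, t=640] → before → no.
job31 [t=326, t=562] → before → no.
job32 [t=323, t=647] → before → no.
job33 [t=172, t=439] → before → no.
job34 [t=220, t=573] → before → no.
job35 [t=24, t=245] → before → no.
job36 [t=401, t=640] → before → no.
Total: 0.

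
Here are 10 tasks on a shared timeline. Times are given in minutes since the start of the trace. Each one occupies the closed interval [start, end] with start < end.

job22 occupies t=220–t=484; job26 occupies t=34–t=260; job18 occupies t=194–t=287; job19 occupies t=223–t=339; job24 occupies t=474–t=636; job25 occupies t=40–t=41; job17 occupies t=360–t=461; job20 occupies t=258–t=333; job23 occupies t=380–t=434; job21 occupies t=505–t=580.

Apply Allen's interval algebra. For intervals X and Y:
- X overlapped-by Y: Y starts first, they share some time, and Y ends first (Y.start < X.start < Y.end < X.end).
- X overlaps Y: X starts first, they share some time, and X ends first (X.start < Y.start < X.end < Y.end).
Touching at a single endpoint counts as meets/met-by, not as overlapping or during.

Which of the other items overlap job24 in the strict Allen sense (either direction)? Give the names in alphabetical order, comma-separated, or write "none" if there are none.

Target job24 = [t=474, t=636].
job17 [t=360, t=461] → before → no.
job18 [t=194, t=287] → before → no.
job19 [t=223, t=339] → before → no.
job20 [t=258, t=333] → before → no.
job21 [t=505, t=580] → during → no.
job22 [t=220, t=484] → overlaps → yes.
job23 [t=380, t=434] → before → no.
job25 [t=40, t=41] → before → no.
job26 [t=34, t=260] → before → no.
Result: job22.

job22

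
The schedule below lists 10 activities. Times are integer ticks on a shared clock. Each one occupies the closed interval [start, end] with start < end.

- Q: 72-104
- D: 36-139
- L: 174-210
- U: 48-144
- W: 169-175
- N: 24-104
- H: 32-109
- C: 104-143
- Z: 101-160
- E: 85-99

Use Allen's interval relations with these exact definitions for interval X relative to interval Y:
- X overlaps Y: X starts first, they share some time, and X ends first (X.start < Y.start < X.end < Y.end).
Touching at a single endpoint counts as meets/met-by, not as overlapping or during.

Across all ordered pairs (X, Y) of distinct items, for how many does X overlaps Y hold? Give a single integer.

Checking all 90 ordered pairs for relation 'overlaps'; matching pairs in alphabetical order:
(D, C): D overlaps C ✓
(D, U): D overlaps U ✓
(D, Z): D overlaps Z ✓
(H, C): H overlaps C ✓
(H, D): H overlaps D ✓
(H, U): H overlaps U ✓
(H, Z): H overlaps Z ✓
(N, D): N overlaps D ✓
(N, H): N overlaps H ✓
(N, U): N overlaps U ✓
(N, Z): N overlaps Z ✓
(Q, Z): Q overlaps Z ✓
(U, Z): U overlaps Z ✓
(W, L): W overlaps L ✓
Count: 14.

14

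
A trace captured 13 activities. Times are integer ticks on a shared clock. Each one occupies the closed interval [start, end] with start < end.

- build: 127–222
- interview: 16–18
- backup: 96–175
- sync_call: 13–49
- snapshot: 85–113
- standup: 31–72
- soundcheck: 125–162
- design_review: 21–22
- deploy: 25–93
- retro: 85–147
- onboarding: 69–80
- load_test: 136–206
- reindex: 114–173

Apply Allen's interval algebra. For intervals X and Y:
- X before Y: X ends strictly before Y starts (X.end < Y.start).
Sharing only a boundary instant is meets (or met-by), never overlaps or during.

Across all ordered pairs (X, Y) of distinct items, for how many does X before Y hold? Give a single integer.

Checking all 156 ordered pairs for relation 'before'; matching pairs in alphabetical order:
(deploy, backup): deploy before backup ✓
(deploy, build): deploy before build ✓
(deploy, load_test): deploy before load_test ✓
(deploy, reindex): deploy before reindex ✓
(deploy, soundcheck): deploy before soundcheck ✓
(design_review, backup): design_review before backup ✓
(design_review, build): design_review before build ✓
(design_review, deploy): design_review before deploy ✓
(design_review, load_test): design_review before load_test ✓
(design_review, onboarding): design_review before onboarding ✓
(design_review, reindex): design_review before reindex ✓
(design_review, retro): design_review before retro ✓
(design_review, snapshot): design_review before snapshot ✓
(design_review, soundcheck): design_review before soundcheck ✓
(design_review, standup): design_review before standup ✓
(interview, backup): interview before backup ✓
(interview, build): interview before build ✓
(interview, deploy): interview before deploy ✓
(interview, design_review): interview before design_review ✓
(interview, load_test): interview before load_test ✓
(interview, onboarding): interview before onboarding ✓
(interview, reindex): interview before reindex ✓
(interview, retro): interview before retro ✓
(interview, snapshot): interview before snapshot ✓
... plus 28 further pairs not listed.
Count: 52.

52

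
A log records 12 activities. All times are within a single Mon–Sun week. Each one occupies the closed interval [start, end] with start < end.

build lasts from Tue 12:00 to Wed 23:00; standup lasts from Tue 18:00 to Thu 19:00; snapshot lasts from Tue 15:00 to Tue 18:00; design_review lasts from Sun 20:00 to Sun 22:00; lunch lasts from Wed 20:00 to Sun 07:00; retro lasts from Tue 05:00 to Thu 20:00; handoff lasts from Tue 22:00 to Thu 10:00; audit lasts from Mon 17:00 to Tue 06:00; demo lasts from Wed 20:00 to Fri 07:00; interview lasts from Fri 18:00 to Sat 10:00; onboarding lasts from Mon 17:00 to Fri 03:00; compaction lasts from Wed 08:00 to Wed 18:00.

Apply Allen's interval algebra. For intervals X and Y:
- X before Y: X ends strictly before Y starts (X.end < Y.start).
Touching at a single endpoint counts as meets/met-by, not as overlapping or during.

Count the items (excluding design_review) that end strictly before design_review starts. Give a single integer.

Target design_review = [Sun 20:00, Sun 22:00].
audit [Mon 17:00, Tue 06:00] → before → counts.
build [Tue 12:00, Wed 23:00] → before → counts.
compaction [Wed 08:00, Wed 18:00] → before → counts.
demo [Wed 20:00, Fri 07:00] → before → counts.
handoff [Tue 22:00, Thu 10:00] → before → counts.
interview [Fri 18:00, Sat 10:00] → before → counts.
lunch [Wed 20:00, Sun 07:00] → before → counts.
onboarding [Mon 17:00, Fri 03:00] → before → counts.
retro [Tue 05:00, Thu 20:00] → before → counts.
snapshot [Tue 15:00, Tue 18:00] → before → counts.
standup [Tue 18:00, Thu 19:00] → before → counts.
Total: 11.

11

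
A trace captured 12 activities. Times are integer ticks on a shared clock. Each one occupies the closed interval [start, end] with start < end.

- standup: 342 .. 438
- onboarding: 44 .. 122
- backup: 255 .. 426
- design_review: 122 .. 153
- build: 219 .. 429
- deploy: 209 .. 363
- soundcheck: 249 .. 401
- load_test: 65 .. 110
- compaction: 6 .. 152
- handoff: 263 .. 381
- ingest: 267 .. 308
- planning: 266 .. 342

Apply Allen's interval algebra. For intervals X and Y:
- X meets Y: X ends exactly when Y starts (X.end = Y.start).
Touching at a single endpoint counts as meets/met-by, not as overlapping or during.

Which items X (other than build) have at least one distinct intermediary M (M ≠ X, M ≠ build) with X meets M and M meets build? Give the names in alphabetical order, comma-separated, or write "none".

none

Target build = [219, 429].
Intermediaries M with M meets build: none.
Union: none.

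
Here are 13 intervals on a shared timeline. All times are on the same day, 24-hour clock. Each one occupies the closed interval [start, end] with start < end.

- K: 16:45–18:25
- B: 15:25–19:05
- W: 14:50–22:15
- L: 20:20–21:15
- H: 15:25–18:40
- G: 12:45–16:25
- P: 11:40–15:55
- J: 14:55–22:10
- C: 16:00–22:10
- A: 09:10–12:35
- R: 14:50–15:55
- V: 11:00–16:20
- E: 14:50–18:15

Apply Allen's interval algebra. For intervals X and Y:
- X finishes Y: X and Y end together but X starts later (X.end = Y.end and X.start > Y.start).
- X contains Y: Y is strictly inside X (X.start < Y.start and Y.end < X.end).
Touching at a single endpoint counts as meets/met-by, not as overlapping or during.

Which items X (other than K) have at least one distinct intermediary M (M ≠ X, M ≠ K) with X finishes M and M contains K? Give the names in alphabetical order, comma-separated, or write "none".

Target K = [16:45, 18:25].
Intermediaries M with M contains K: B, C, H, J, W.
Via B — items with X finishes B: none.
Via C — items with X finishes C: none.
Via H — items with X finishes H: none.
Via J — items with X finishes J: C.
Via W — items with X finishes W: none.
Union: C.

C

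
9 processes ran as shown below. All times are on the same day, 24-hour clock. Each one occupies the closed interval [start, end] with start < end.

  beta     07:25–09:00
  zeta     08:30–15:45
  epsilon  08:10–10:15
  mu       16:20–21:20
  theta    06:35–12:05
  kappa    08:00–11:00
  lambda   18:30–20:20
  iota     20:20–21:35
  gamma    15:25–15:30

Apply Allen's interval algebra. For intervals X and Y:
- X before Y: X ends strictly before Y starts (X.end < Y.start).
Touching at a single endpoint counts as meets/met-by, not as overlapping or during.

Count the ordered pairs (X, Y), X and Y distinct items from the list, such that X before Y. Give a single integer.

Checking all 72 ordered pairs for relation 'before'; matching pairs in alphabetical order:
(beta, gamma): beta before gamma ✓
(beta, iota): beta before iota ✓
(beta, lambda): beta before lambda ✓
(beta, mu): beta before mu ✓
(epsilon, gamma): epsilon before gamma ✓
(epsilon, iota): epsilon before iota ✓
(epsilon, lambda): epsilon before lambda ✓
(epsilon, mu): epsilon before mu ✓
(gamma, iota): gamma before iota ✓
(gamma, lambda): gamma before lambda ✓
(gamma, mu): gamma before mu ✓
(kappa, gamma): kappa before gamma ✓
(kappa, iota): kappa before iota ✓
(kappa, lambda): kappa before lambda ✓
(kappa, mu): kappa before mu ✓
(theta, gamma): theta before gamma ✓
(theta, iota): theta before iota ✓
(theta, lambda): theta before lambda ✓
(theta, mu): theta before mu ✓
(zeta, iota): zeta before iota ✓
(zeta, lambda): zeta before lambda ✓
(zeta, mu): zeta before mu ✓
Count: 22.

22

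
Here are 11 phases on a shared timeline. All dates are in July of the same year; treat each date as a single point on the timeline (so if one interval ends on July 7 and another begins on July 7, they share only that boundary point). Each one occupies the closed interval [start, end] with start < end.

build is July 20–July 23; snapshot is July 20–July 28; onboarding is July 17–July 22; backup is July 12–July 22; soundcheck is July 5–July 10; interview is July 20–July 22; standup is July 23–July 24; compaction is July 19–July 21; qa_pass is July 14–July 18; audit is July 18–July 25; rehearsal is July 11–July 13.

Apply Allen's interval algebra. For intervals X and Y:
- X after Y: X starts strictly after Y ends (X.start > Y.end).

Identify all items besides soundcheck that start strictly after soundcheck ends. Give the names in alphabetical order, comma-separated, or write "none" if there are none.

audit, backup, build, compaction, interview, onboarding, qa_pass, rehearsal, snapshot, standup

Target soundcheck = [July 5, July 10].
audit [July 18, July 25] → after → yes.
backup [July 12, July 22] → after → yes.
build [July 20, July 23] → after → yes.
compaction [July 19, July 21] → after → yes.
interview [July 20, July 22] → after → yes.
onboarding [July 17, July 22] → after → yes.
qa_pass [July 14, July 18] → after → yes.
rehearsal [July 11, July 13] → after → yes.
snapshot [July 20, July 28] → after → yes.
standup [July 23, July 24] → after → yes.
Result: audit, backup, build, compaction, interview, onboarding, qa_pass, rehearsal, snapshot, standup.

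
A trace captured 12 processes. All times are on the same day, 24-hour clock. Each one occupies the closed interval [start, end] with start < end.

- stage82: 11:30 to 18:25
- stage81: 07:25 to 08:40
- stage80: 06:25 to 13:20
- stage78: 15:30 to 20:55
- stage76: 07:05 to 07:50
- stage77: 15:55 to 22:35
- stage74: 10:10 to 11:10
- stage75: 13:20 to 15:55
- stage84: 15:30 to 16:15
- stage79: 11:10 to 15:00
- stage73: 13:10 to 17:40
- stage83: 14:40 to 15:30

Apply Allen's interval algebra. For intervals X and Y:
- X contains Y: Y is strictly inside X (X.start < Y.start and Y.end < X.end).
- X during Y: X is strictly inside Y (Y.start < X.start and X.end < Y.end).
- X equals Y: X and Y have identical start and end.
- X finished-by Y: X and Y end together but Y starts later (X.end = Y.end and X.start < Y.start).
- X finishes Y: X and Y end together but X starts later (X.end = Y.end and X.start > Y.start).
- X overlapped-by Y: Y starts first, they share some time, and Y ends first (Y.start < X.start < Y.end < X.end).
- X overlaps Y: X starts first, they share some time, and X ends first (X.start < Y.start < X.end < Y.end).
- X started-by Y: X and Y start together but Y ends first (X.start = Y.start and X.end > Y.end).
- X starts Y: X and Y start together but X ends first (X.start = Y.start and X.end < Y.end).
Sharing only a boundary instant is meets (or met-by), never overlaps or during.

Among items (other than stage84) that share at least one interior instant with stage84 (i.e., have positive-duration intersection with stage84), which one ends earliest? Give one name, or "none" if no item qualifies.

stage75

Target stage84 = [15:30, 16:15].
stage73 [13:10, 17:40] → contains → candidate.
stage74 [10:10, 11:10] → before → excluded.
stage75 [13:20, 15:55] → overlaps → candidate.
stage76 [07:05, 07:50] → before → excluded.
stage77 [15:55, 22:35] → overlapped-by → candidate.
stage78 [15:30, 20:55] → started-by → candidate.
stage79 [11:10, 15:00] → before → excluded.
stage80 [06:25, 13:20] → before → excluded.
stage81 [07:25, 08:40] → before → excluded.
stage82 [11:30, 18:25] → contains → candidate.
stage83 [14:40, 15:30] → meets → excluded.
Among candidates, earliest end is 15:55 → stage75.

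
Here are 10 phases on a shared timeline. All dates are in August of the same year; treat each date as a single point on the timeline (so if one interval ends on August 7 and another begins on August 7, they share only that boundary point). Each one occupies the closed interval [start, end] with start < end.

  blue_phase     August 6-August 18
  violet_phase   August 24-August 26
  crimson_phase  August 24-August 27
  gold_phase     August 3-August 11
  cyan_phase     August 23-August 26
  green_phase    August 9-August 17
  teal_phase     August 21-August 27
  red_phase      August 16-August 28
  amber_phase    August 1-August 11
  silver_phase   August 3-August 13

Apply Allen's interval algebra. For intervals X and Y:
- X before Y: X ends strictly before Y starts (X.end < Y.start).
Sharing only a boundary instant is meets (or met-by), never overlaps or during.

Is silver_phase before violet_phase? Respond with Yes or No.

silver_phase = [August 3, August 13], violet_phase = [August 24, August 26].
Actual relation of silver_phase to violet_phase: before.
Asked whether 'before' holds → Yes.

Yes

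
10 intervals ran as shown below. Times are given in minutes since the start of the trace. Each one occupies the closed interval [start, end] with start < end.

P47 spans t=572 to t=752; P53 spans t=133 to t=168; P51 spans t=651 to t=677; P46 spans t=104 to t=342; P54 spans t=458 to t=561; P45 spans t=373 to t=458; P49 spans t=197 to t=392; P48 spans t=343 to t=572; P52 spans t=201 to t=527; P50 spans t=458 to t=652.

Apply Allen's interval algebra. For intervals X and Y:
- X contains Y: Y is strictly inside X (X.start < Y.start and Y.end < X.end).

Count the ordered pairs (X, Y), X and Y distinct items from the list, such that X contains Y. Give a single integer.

Checking all 90 ordered pairs for relation 'contains'; matching pairs in alphabetical order:
(P46, P53): P46 contains P53 ✓
(P47, P51): P47 contains P51 ✓
(P48, P45): P48 contains P45 ✓
(P48, P54): P48 contains P54 ✓
(P52, P45): P52 contains P45 ✓
Count: 5.

5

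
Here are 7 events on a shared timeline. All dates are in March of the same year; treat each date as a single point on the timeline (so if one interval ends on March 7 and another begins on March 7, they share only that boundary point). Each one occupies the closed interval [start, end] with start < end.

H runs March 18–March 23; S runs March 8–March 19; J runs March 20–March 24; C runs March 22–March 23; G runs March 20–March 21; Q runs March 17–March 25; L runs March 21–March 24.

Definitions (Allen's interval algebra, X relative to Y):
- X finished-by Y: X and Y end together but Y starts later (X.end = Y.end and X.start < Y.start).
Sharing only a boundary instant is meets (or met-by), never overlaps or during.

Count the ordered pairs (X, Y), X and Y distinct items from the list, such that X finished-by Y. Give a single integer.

2

Checking all 42 ordered pairs for relation 'finished-by'; matching pairs in alphabetical order:
(H, C): H finished-by C ✓
(J, L): J finished-by L ✓
Count: 2.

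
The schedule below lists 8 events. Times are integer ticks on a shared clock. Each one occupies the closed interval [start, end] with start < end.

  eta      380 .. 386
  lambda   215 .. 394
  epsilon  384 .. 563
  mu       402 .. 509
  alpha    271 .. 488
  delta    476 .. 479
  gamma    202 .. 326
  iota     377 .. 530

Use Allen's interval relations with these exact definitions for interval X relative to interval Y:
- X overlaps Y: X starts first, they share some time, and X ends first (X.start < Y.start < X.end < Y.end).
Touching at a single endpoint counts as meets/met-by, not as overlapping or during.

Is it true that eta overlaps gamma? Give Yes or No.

No

eta = [380, 386], gamma = [202, 326].
Actual relation of eta to gamma: after.
Asked whether 'overlaps' holds → No.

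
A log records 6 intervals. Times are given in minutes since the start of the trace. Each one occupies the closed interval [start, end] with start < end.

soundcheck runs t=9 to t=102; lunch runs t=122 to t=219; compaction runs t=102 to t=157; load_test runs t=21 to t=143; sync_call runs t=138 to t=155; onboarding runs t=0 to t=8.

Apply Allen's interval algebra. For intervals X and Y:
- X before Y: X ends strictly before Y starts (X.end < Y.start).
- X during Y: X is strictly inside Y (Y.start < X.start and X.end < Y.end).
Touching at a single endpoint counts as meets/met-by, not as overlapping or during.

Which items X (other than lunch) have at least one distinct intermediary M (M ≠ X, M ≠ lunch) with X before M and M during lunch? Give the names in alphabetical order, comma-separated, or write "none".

onboarding, soundcheck

Target lunch = [t=122, t=219].
Intermediaries M with M during lunch: sync_call.
Via sync_call — items with X before sync_call: onboarding, soundcheck.
Union: onboarding, soundcheck.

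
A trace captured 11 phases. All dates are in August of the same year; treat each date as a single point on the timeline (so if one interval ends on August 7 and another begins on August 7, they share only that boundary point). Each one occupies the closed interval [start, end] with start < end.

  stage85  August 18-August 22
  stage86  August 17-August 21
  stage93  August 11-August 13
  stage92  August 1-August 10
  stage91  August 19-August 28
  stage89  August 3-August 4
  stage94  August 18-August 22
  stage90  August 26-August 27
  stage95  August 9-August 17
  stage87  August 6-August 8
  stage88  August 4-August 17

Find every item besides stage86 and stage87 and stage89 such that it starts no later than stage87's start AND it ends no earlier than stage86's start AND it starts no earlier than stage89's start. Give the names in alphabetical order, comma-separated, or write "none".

Conditions: its start is no later than stage87's start (X.start <= August 6) AND its end is no earlier than stage86's start (X.end >= August 17) AND its start is no earlier than stage89's start (X.start >= August 3).
stage85: start August 18 <= August 6? ✗; end August 22 >= August 17? ✓; start August 18 >= August 3? ✓ → no.
stage88: start August 4 <= August 6? ✓; end August 17 >= August 17? ✓; start August 4 >= August 3? ✓ → yes.
stage90: start August 26 <= August 6? ✗; end August 27 >= August 17? ✓; start August 26 >= August 3? ✓ → no.
stage91: start August 19 <= August 6? ✗; end August 28 >= August 17? ✓; start August 19 >= August 3? ✓ → no.
stage92: start August 1 <= August 6? ✓; end August 10 >= August 17? ✗; start August 1 >= August 3? ✗ → no.
stage93: start August 11 <= August 6? ✗; end August 13 >= August 17? ✗; start August 11 >= August 3? ✓ → no.
stage94: start August 18 <= August 6? ✗; end August 22 >= August 17? ✓; start August 18 >= August 3? ✓ → no.
stage95: start August 9 <= August 6? ✗; end August 17 >= August 17? ✓; start August 9 >= August 3? ✓ → no.
Result: stage88.

stage88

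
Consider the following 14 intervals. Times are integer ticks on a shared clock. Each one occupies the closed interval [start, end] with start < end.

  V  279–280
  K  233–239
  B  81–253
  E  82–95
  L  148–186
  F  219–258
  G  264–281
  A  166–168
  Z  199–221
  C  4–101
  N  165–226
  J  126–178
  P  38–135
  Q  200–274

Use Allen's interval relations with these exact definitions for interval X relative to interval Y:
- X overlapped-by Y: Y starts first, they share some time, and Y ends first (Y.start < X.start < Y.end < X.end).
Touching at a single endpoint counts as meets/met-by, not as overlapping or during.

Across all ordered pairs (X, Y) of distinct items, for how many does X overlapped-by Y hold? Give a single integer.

Checking all 182 ordered pairs for relation 'overlapped-by'; matching pairs in alphabetical order:
(B, C): B overlapped-by C ✓
(B, P): B overlapped-by P ✓
(F, B): F overlapped-by B ✓
(F, N): F overlapped-by N ✓
(F, Z): F overlapped-by Z ✓
(G, Q): G overlapped-by Q ✓
(J, P): J overlapped-by P ✓
(L, J): L overlapped-by J ✓
(N, J): N overlapped-by J ✓
(N, L): N overlapped-by L ✓
(P, C): P overlapped-by C ✓
(Q, B): Q overlapped-by B ✓
(Q, N): Q overlapped-by N ✓
(Q, Z): Q overlapped-by Z ✓
Count: 14.

14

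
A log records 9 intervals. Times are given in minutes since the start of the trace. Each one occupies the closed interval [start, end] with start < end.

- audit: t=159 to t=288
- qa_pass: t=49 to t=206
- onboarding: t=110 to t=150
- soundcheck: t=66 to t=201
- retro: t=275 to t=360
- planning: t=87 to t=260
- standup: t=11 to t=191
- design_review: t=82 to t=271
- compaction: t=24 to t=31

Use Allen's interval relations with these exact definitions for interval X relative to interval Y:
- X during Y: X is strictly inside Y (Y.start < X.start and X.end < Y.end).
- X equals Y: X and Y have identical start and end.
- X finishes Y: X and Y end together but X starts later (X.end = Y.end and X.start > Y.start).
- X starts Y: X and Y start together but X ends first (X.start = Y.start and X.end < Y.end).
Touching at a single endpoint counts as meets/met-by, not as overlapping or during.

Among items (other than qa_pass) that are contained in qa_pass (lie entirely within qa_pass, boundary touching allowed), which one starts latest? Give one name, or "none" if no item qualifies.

Target qa_pass = [t=49, t=206].
audit [t=159, t=288] → overlapped-by → excluded.
compaction [t=24, t=31] → before → excluded.
design_review [t=82, t=271] → overlapped-by → excluded.
onboarding [t=110, t=150] → during → candidate.
planning [t=87, t=260] → overlapped-by → excluded.
retro [t=275, t=360] → after → excluded.
soundcheck [t=66, t=201] → during → candidate.
standup [t=11, t=191] → overlaps → excluded.
Among candidates, latest start is t=110 → onboarding.

onboarding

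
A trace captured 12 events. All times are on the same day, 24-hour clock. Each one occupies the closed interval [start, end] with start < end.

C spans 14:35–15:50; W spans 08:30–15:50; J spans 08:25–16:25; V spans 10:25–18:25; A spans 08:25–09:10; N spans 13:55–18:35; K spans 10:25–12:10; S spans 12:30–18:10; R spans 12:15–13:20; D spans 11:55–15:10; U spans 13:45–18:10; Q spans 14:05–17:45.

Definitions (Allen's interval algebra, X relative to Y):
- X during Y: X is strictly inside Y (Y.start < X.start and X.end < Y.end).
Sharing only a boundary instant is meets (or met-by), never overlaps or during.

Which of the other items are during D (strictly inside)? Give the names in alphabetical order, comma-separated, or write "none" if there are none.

R

Target D = [11:55, 15:10].
A [08:25, 09:10] → before → no.
C [14:35, 15:50] → overlapped-by → no.
J [08:25, 16:25] → contains → no.
K [10:25, 12:10] → overlaps → no.
N [13:55, 18:35] → overlapped-by → no.
Q [14:05, 17:45] → overlapped-by → no.
R [12:15, 13:20] → during → yes.
S [12:30, 18:10] → overlapped-by → no.
U [13:45, 18:10] → overlapped-by → no.
V [10:25, 18:25] → contains → no.
W [08:30, 15:50] → contains → no.
Result: R.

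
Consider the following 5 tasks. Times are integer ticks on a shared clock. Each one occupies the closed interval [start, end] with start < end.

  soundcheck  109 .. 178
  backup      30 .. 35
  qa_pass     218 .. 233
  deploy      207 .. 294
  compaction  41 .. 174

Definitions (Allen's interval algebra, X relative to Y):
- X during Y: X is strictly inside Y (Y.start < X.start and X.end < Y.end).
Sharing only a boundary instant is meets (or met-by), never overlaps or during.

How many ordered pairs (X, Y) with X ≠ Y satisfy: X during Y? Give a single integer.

1

Checking all 20 ordered pairs for relation 'during'; matching pairs in alphabetical order:
(qa_pass, deploy): qa_pass during deploy ✓
Count: 1.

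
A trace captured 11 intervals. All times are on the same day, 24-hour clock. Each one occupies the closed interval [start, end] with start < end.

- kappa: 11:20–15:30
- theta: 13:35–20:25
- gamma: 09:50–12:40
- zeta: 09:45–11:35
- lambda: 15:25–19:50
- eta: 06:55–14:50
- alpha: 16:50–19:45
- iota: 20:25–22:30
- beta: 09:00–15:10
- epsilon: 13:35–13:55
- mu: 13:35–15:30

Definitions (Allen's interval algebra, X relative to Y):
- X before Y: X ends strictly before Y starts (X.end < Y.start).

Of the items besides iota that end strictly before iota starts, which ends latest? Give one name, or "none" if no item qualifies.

lambda

Target iota = [20:25, 22:30].
alpha [16:50, 19:45] → before → candidate.
beta [09:00, 15:10] → before → candidate.
epsilon [13:35, 13:55] → before → candidate.
eta [06:55, 14:50] → before → candidate.
gamma [09:50, 12:40] → before → candidate.
kappa [11:20, 15:30] → before → candidate.
lambda [15:25, 19:50] → before → candidate.
mu [13:35, 15:30] → before → candidate.
theta [13:35, 20:25] → meets → excluded.
zeta [09:45, 11:35] → before → candidate.
Among candidates, latest end is 19:50 → lambda.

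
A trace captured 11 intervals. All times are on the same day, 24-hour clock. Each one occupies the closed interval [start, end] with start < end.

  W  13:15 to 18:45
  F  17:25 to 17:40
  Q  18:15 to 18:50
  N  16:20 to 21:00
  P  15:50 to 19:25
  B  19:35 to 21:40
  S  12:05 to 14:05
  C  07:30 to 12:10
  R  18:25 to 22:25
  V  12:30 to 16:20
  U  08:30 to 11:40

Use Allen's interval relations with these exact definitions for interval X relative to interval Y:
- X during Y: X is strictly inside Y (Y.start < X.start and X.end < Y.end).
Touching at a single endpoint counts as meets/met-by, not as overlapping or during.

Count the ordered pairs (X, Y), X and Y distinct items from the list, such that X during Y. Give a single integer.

7

Checking all 110 ordered pairs for relation 'during'; matching pairs in alphabetical order:
(B, R): B during R ✓
(F, N): F during N ✓
(F, P): F during P ✓
(F, W): F during W ✓
(Q, N): Q during N ✓
(Q, P): Q during P ✓
(U, C): U during C ✓
Count: 7.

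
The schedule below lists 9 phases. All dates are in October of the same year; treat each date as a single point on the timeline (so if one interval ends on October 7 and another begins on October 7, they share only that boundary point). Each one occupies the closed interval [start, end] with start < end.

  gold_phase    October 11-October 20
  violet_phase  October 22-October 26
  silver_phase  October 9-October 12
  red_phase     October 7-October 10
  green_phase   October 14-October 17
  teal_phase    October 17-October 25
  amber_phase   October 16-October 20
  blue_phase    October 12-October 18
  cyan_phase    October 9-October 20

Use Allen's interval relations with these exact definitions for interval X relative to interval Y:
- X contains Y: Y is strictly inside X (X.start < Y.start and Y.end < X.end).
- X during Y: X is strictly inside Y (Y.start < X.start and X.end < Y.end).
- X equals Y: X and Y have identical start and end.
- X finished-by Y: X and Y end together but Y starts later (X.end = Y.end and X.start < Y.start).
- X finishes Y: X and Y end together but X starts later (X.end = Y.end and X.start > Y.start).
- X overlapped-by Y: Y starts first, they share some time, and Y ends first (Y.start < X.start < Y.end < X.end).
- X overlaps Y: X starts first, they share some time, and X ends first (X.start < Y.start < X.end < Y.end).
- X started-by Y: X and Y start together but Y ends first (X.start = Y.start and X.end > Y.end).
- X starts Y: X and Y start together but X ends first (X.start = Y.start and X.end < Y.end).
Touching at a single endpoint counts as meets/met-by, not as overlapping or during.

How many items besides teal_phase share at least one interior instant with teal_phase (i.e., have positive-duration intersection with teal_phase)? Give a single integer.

Target teal_phase = [October 17, October 25].
amber_phase [October 16, October 20] → overlaps → counts.
blue_phase [October 12, October 18] → overlaps → counts.
cyan_phase [October 9, October 20] → overlaps → counts.
gold_phase [October 11, October 20] → overlaps → counts.
green_phase [October 14, October 17] → meets → no.
red_phase [October 7, October 10] → before → no.
silver_phase [October 9, October 12] → before → no.
violet_phase [October 22, October 26] → overlapped-by → counts.
Total: 5.

5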